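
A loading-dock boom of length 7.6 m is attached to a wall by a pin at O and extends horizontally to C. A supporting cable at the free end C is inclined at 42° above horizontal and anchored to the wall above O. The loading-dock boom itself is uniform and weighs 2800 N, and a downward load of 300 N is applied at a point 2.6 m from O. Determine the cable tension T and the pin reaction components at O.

T = 2246 N, O_x = 1669 N, O_y = 1597 N

ΣM about O: T·sin42°·7.6 − 2800·3.8 − 300·2.6 = 0 → T = 11420/(7.6·0.669131) = 2245.65 ≈ 2246 N.
ΣF_x = 0: O_x − T·cos42° = 0 → O_x = 2245.65 × 0.743145 = 1669 N.
ΣF_y = 0: O_y + T·sin42° − 2800 − 300 = 0 → O_y = 3100 − 2245.65 × 0.669131 = 1597 N.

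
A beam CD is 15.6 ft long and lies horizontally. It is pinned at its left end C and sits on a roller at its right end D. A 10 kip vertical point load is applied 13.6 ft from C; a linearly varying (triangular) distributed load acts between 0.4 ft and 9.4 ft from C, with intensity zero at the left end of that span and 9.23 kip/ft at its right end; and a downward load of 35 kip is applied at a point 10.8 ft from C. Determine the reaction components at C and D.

Resultant of the triangular load: ½ × 9.23 × 9 = 41.535 kip, acting at 6.4 ft from C (one-third of the span from the peak).
ΣM about C: D_y·15.6 − 10·13.6 − (½·9.23·9)·6.4 − 35·10.8 = 0 → D_y = 779.824/15.6 = 49.9887 ≈ 49.99 kip.
ΣF_y = 0: C_y + 49.9887 − 10 − ½·9.23·9 − 35 = 0 → C_y = 36.55 kip.
ΣF_x = 0: no horizontal applied forces, so C_x = 0.

C_x = 0, C_y = 36.55 kip, D_y = 49.99 kip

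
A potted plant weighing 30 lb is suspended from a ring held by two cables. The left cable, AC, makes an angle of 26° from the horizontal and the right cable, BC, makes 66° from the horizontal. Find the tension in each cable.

ΣF_x = 0: −T_AC·cos26° + T_BC·cos66° = 0 → T_BC = 2.20977·T_AC.
ΣF_y = 0: T_AC·sin26° + T_BC·sin66° = 30.
Substitute: T_AC·(0.438371 + 2.20977·0.913545) = 30 → T_AC = 12.2095 ≈ 12.21 lb.
Then T_BC = 2.20977 × 12.2095 = 26.98 lb.

T_AC = 12.21 lb, T_BC = 26.98 lb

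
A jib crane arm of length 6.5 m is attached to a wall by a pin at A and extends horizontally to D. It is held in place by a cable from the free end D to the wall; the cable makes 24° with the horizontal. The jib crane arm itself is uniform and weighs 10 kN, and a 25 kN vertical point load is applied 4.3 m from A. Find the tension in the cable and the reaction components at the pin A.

T = 52.95 kN, A_x = 48.38 kN, A_y = 13.46 kN

ΣM about A: T·sin24°·6.5 − 10·3.25 − 25·4.3 = 0 → T = 140/(6.5·0.406737) = 52.9543 ≈ 52.95 kN.
ΣF_x = 0: A_x − T·cos24° = 0 → A_x = 52.9543 × 0.913545 = 48.38 kN.
ΣF_y = 0: A_y + T·sin24° − 10 − 25 = 0 → A_y = 35 − 52.9543 × 0.406737 = 13.46 kN.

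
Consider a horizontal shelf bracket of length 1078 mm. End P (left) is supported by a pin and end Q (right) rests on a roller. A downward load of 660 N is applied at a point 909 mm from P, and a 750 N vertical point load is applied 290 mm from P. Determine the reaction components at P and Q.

Taking moments about P: Q_y·1078 − 660·909 − 750·290 = 0 → Q_y = 817440/1078 = 758.293 ≈ 758.3 N.
ΣF_y = 0: P_y + 758.293 − 660 − 750 = 0 → P_y = 651.7 N.
ΣF_x = 0: no horizontal applied forces, so P_x = 0.

P_x = 0, P_y = 651.7 N, Q_y = 758.3 N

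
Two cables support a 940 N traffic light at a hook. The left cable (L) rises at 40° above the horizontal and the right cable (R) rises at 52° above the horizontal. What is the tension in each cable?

T_L = 579.1 N, T_R = 720.5 N

ΣF_x = 0: −T_L·cos40° + T_R·cos52° = 0 → T_R = 1.24426·T_L.
ΣF_y = 0: T_L·sin40° + T_R·sin52° = 940.
Substitute: T_L·(0.642788 + 1.24426·0.788011) = 940 → T_L = 579.075 ≈ 579.1 N.
Then T_R = 1.24426 × 579.075 = 720.5 N.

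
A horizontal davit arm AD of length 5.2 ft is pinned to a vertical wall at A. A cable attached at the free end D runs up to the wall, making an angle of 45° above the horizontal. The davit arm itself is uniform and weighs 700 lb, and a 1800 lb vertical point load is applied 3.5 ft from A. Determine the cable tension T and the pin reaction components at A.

ΣM about A: T·sin45°·5.2 − 700·2.6 − 1800·3.5 = 0 → T = 8120/(5.2·0.707107) = 2208.35 ≈ 2208 lb.
ΣF_x = 0: A_x − T·cos45° = 0 → A_x = 2208.35 × 0.707107 = 1562 lb.
ΣF_y = 0: A_y + T·sin45° − 700 − 1800 = 0 → A_y = 2500 − 2208.35 × 0.707107 = 938.5 lb.

T = 2208 lb, A_x = 1562 lb, A_y = 938.5 lb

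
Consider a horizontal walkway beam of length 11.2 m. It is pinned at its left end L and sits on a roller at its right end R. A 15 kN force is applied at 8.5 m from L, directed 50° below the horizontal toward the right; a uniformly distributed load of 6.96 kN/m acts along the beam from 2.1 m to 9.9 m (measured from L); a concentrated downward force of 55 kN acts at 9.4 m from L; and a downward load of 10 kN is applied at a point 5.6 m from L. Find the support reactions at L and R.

Resultant of the distributed load: 6.96 × 7.8 = 54.288 kN at 6 m from L.
ΣM about L: R_y·11.2 − 15·sin50°·8.5 − (6.96·7.8)·6 − 55·9.4 − 10·5.6 = 0 → R_y = 996.399/11.2 = 88.9642 ≈ 88.96 kN.
ΣF_y = 0: L_y + 88.9642 − 15·sin50° − 6.96·7.8 − 55 − 10 = 0 → L_y = 41.81 kN.
ΣF_x = 0: L_x + 15·cos50° = 0 → L_x = -9.642 kN.

L_x = -9.642 kN, L_y = 41.81 kN, R_y = 88.96 kN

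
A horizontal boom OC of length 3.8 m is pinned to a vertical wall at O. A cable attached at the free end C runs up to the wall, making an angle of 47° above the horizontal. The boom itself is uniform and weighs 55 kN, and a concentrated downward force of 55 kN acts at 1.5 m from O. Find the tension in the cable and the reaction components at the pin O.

T = 67.29 kN, O_x = 45.89 kN, O_y = 60.79 kN

ΣM about O: T·sin47°·3.8 − 55·1.9 − 55·1.5 = 0 → T = 187/(3.8·0.731354) = 67.2869 ≈ 67.29 kN.
ΣF_x = 0: O_x − T·cos47° = 0 → O_x = 67.2869 × 0.681998 = 45.89 kN.
ΣF_y = 0: O_y + T·sin47° − 55 − 55 = 0 → O_y = 110 − 67.2869 × 0.731354 = 60.79 kN.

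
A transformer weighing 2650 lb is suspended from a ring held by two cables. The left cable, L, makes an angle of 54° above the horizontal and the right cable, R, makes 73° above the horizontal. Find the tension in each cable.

ΣF_x = 0: −T_L·cos54° + T_R·cos73° = 0 → T_R = 2.0104·T_L.
ΣF_y = 0: T_L·sin54° + T_R·sin73° = 2650.
Substitute: T_L·(0.809017 + 2.0104·0.956305) = 2650 → T_L = 970.137 ≈ 970.1 lb.
Then T_R = 2.0104 × 970.137 = 1950 lb.

T_L = 970.1 lb, T_R = 1950 lb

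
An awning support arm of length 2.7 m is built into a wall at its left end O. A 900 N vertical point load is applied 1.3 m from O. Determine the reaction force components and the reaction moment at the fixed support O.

O_x = 0, O_y = 900.0 N, M_O = 1170 N·m

ΣF_x = 0: O_x = 0.
ΣF_y = 0: O_y − 900 = 0 → O_y = 900.0 N.
ΣM about O: M_O − 900·1.3 = 0 → M_O = 1170 N·m.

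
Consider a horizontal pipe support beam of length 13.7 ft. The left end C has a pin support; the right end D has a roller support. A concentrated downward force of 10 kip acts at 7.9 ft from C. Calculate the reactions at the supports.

C_x = 0, C_y = 4.234 kip, D_y = 5.766 kip

ΣM about C: D_y·13.7 − 10·7.9 = 0 → D_y = 79/13.7 = 5.76642 ≈ 5.766 kip.
ΣF_y = 0: C_y + 5.76642 − 10 = 0 → C_y = 4.234 kip.
ΣF_x = 0: no horizontal applied forces, so C_x = 0.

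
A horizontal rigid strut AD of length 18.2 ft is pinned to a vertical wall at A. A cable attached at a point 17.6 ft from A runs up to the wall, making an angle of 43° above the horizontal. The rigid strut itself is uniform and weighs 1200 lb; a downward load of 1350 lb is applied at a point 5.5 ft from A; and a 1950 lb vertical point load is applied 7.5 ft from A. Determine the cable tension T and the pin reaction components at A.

ΣM about A: T·sin43°·17.6 − 1200·9.1 − 1350·5.5 − 1950·7.5 = 0 → T = 32970/(17.6·0.681998) = 2746.78 ≈ 2747 lb.
ΣF_x = 0: A_x − T·cos43° = 0 → A_x = 2746.78 × 0.731354 = 2009 lb.
ΣF_y = 0: A_y + T·sin43° − 1200 − 1350 − 1950 = 0 → A_y = 4500 − 2746.78 × 0.681998 = 2627 lb.

T = 2747 lb, A_x = 2009 lb, A_y = 2627 lb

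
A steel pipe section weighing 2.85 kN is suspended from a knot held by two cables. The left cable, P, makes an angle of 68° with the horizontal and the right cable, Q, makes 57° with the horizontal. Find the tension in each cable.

ΣF_x = 0: −T_P·cos68° + T_Q·cos57° = 0 → T_Q = 0.687807·T_P.
ΣF_y = 0: T_P·sin68° + T_Q·sin57° = 2.85.
Substitute: T_P·(0.927184 + 0.687807·0.838671) = 2.85 → T_P = 1.89491 ≈ 1.895 kN.
Then T_Q = 0.687807 × 1.89491 = 1.303 kN.

T_P = 1.895 kN, T_Q = 1.303 kN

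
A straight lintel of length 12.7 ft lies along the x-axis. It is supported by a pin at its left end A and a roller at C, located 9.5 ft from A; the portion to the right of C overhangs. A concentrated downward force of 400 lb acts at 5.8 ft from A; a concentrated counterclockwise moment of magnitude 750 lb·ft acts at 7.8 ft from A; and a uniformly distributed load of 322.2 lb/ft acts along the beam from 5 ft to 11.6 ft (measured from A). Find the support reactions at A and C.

A_x = 0, A_y = 503.3 lb, C_y = 2023 lb

Resultant of the distributed load: 322.2 × 6.6 = 2126.52 lb at 8.3 ft from A.
Taking moments about A: C_y·9.5 − 400·5.8 + 750 − (322.2·6.6)·8.3 = 0 → C_y = 19220.116/9.5 = 2023.17 ≈ 2023 lb.
ΣF_y = 0: A_y + 2023.17 − 400 − 322.2·6.6 = 0 → A_y = 503.3 lb.
ΣF_x = 0: no horizontal applied forces, so A_x = 0.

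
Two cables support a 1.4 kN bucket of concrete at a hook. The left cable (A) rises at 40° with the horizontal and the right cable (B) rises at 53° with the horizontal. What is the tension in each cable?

T_A = 0.8437 kN, T_B = 1.074 kN

ΣF_x = 0: −T_A·cos40° + T_B·cos53° = 0 → T_B = 1.27289·T_A.
ΣF_y = 0: T_A·sin40° + T_B·sin53° = 1.4.
Substitute: T_A·(0.642788 + 1.27289·0.798636) = 1.4 → T_A = 0.843697 ≈ 0.8437 kN.
Then T_B = 1.27289 × 0.843697 = 1.074 kN.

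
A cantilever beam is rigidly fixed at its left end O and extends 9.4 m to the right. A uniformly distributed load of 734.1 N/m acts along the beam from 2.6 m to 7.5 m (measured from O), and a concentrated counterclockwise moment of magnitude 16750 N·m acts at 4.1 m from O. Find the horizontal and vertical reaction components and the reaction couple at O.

O_x = 0, O_y = 3597 N, M_O = 1415 N·m

Resultant of the distributed load: 734.1 × 4.9 = 3597.09 N at 5.05 m from O.
ΣF_x = 0: O_x = 0.
ΣF_y = 0: O_y − 734.1·4.9 = 0 → O_y = 3597 N.
ΣM about O: M_O − (734.1·4.9)·5.05 + 16750 = 0 → M_O = 1415 N·m.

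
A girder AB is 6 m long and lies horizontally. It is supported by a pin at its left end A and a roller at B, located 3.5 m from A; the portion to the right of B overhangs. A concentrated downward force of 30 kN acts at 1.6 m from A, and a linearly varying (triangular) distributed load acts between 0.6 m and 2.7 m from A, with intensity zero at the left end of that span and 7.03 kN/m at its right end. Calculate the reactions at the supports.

Resultant of the triangular load: ½ × 7.03 × 2.1 = 7.3815 kN, acting at 2 m from A (one-third of the span from the peak).
ΣM about A: B_y·3.5 − 30·1.6 − (½·7.03·2.1)·2 = 0 → B_y = 62.763/3.5 = 17.9323 ≈ 17.93 kN.
ΣF_y = 0: A_y + 17.9323 − 30 − ½·7.03·2.1 = 0 → A_y = 19.45 kN.
ΣF_x = 0: no horizontal applied forces, so A_x = 0.

A_x = 0, A_y = 19.45 kN, B_y = 17.93 kN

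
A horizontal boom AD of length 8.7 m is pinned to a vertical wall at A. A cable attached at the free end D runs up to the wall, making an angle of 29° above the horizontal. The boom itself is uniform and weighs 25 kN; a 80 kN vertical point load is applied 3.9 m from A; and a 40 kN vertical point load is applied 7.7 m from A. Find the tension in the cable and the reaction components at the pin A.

T = 172.8 kN, A_x = 151.1 kN, A_y = 61.24 kN

ΣM about A: T·sin29°·8.7 − 25·4.35 − 80·3.9 − 40·7.7 = 0 → T = 728.75/(8.7·0.48481) = 172.778 ≈ 172.8 kN.
ΣF_x = 0: A_x − T·cos29° = 0 → A_x = 172.778 × 0.87462 = 151.1 kN.
ΣF_y = 0: A_y + T·sin29° − 25 − 80 − 40 = 0 → A_y = 145 − 172.778 × 0.48481 = 61.24 kN.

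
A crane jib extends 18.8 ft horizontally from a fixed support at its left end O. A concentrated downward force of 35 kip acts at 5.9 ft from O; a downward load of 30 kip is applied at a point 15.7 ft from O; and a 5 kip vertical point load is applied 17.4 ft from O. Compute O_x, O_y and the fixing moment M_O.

O_x = 0, O_y = 70.00 kip, M_O = 764.5 kip·ft

ΣF_x = 0: O_x = 0.
ΣF_y = 0: O_y − 35 − 30 − 5 = 0 → O_y = 70.00 kip.
ΣM about O: M_O − 35·5.9 − 30·15.7 − 5·17.4 = 0 → M_O = 764.5 kip·ft.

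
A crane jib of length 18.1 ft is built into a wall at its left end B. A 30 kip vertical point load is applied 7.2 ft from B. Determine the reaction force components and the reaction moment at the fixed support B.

B_x = 0, B_y = 30.00 kip, M_B = 216.0 kip·ft

ΣF_x = 0: B_x = 0.
ΣF_y = 0: B_y − 30 = 0 → B_y = 30.00 kip.
ΣM about B: M_B − 30·7.2 = 0 → M_B = 216.0 kip·ft.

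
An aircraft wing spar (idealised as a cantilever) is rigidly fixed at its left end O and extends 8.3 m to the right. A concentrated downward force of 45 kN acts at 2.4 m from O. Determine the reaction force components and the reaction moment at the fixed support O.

O_x = 0, O_y = 45.00 kN, M_O = 108.0 kN·m

ΣF_x = 0: O_x = 0.
ΣF_y = 0: O_y − 45 = 0 → O_y = 45.00 kN.
ΣM about O: M_O − 45·2.4 = 0 → M_O = 108.0 kN·m.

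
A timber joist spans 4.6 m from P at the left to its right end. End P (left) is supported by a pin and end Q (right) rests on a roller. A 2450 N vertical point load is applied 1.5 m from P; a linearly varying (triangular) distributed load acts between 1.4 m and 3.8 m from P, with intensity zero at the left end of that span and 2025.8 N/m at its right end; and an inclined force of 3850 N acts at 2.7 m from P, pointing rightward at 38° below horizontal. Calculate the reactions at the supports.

P_x = -3034 N, P_y = 3476 N, Q_y = 3776 N

Resultant of the triangular load: ½ × 2025.8 × 2.4 = 2430.96 N, acting at 3 m from P (one-third of the span from the peak).
Taking moments about P: Q_y·4.6 − 2450·1.5 − (½·2025.8·2.4)·3 − 3850·sin38°·2.7 = 0 → Q_y = 17367.7/4.6 = 3775.59 ≈ 3776 N.
ΣF_y = 0: P_y + 3775.59 − 2450 − ½·2025.8·2.4 − 3850·sin38° = 0 → P_y = 3476 N.
ΣF_x = 0: P_x + 3850·cos38° = 0 → P_x = -3034 N.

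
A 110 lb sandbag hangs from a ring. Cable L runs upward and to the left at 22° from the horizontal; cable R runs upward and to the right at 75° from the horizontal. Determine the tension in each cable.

T_L = 28.68 lb, T_R = 102.8 lb

ΣF_x = 0: −T_L·cos22° + T_R·cos75° = 0 → T_R = 3.58236·T_L.
ΣF_y = 0: T_L·sin22° + T_R·sin75° = 110.
Substitute: T_L·(0.374607 + 3.58236·0.965926) = 110 → T_L = 28.6839 ≈ 28.68 lb.
Then T_R = 3.58236 × 28.6839 = 102.8 lb.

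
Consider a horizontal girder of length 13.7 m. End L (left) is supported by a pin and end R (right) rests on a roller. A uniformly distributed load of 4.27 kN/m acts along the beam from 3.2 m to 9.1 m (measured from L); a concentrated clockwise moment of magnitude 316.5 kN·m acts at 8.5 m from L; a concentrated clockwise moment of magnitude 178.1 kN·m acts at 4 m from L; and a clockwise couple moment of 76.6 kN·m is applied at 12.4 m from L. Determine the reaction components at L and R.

L_x = 0, L_y = -27.81 kN, R_y = 53.00 kN

Resultant of the distributed load: 4.27 × 5.9 = 25.193 kN at 6.15 m from L.
Taking moments about L: R_y·13.7 − (4.27·5.9)·6.15 − 316.5 − 178.1 − 76.6 = 0 → R_y = 726.13695/13.7 = 53.0027 ≈ 53.00 kN.
ΣF_y = 0: L_y + 53.0027 − 4.27·5.9 = 0 → L_y = -27.81 kN.
ΣF_x = 0: no horizontal applied forces, so L_x = 0.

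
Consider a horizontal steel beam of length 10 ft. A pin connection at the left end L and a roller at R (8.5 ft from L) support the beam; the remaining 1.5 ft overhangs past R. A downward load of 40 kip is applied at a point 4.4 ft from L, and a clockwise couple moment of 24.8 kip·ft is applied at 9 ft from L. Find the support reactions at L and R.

ΣM about L: R_y·8.5 − 40·4.4 − 24.8 = 0 → R_y = 200.8/8.5 = 23.6235 ≈ 23.62 kip.
ΣF_y = 0: L_y + 23.6235 − 40 = 0 → L_y = 16.38 kip.
ΣF_x = 0: no horizontal applied forces, so L_x = 0.

L_x = 0, L_y = 16.38 kip, R_y = 23.62 kip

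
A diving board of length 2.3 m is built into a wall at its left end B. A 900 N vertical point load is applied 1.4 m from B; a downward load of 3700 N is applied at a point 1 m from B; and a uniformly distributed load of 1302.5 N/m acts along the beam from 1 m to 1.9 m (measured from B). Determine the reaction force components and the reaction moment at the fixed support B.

Resultant of the distributed load: 1302.5 × 0.9 = 1172.25 N at 1.45 m from B.
ΣF_x = 0: B_x = 0.
ΣF_y = 0: B_y − 900 − 3700 − 1302.5·0.9 = 0 → B_y = 5772 N.
ΣM about B: M_B − 900·1.4 − 3700·1 − (1302.5·0.9)·1.45 = 0 → M_B = 6660 N·m.

B_x = 0, B_y = 5772 N, M_B = 6660 N·m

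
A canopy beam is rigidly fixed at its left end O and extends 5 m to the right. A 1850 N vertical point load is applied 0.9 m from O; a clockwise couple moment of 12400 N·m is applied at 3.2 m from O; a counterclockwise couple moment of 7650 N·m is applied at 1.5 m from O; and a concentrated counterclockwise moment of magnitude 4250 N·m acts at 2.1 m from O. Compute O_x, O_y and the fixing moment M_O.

ΣF_x = 0: O_x = 0.
ΣF_y = 0: O_y − 1850 = 0 → O_y = 1850 N.
ΣM about O: M_O − 1850·0.9 − 12400 + 7650 + 4250 = 0 → M_O = 2165 N·m.

O_x = 0, O_y = 1850 N, M_O = 2165 N·m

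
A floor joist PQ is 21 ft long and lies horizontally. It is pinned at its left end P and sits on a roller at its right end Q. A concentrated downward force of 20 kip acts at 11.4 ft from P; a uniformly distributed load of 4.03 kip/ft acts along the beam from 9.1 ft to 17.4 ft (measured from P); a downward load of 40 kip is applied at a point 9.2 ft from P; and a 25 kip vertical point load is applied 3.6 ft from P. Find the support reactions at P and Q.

Resultant of the distributed load: 4.03 × 8.3 = 33.449 kip at 13.25 ft from P.
ΣM about P: Q_y·21 − 20·11.4 − (4.03·8.3)·13.25 − 40·9.2 − 25·3.6 = 0 → Q_y = 1129.19925/21 = 53.7714 ≈ 53.77 kip.
ΣF_y = 0: P_y + 53.7714 − 20 − 4.03·8.3 − 40 − 25 = 0 → P_y = 64.68 kip.
ΣF_x = 0: no horizontal applied forces, so P_x = 0.

P_x = 0, P_y = 64.68 kip, Q_y = 53.77 kip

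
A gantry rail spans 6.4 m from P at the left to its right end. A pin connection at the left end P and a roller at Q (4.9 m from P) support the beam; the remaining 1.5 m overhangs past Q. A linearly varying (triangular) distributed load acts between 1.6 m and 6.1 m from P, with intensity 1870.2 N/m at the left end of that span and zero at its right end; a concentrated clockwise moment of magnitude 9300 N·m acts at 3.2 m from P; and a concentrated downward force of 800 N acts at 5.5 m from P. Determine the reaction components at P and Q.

P_x = 0, P_y = -450.1 N, Q_y = 5458 N

Resultant of the triangular load: ½ × 1870.2 × 4.5 = 4207.95 N, acting at 3.1 m from P (one-third of the span from the peak).
Taking moments about P: Q_y·4.9 − (½·1870.2·4.5)·3.1 − 9300 − 800·5.5 = 0 → Q_y = 26744.645/4.9 = 5458.09 ≈ 5458 N.
ΣF_y = 0: P_y + 5458.09 − ½·1870.2·4.5 − 800 = 0 → P_y = -450.1 N.
ΣF_x = 0: no horizontal applied forces, so P_x = 0.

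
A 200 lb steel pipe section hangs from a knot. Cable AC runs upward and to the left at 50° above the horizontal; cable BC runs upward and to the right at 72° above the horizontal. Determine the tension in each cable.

T_AC = 72.88 lb, T_BC = 151.6 lb

ΣF_x = 0: −T_AC·cos50° + T_BC·cos72° = 0 → T_BC = 2.0801·T_AC.
ΣF_y = 0: T_AC·sin50° + T_BC·sin72° = 200.
Substitute: T_AC·(0.766044 + 2.0801·0.951057) = 200 → T_AC = 72.8773 ≈ 72.88 lb.
Then T_BC = 2.0801 × 72.8773 = 151.6 lb.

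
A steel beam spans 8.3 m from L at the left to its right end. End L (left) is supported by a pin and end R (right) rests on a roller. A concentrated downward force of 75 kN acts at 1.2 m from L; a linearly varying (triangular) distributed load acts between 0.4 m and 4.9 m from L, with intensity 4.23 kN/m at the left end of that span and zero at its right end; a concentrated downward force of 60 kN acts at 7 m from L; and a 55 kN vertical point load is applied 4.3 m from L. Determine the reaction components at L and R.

Resultant of the triangular load: ½ × 4.23 × 4.5 = 9.5175 kN, acting at 1.9 m from L (one-third of the span from the peak).
ΣM about L: R_y·8.3 − 75·1.2 − (½·4.23·4.5)·1.9 − 60·7 − 55·4.3 = 0 → R_y = 764.58325/8.3 = 92.1185 ≈ 92.12 kN.
ΣF_y = 0: L_y + 92.1185 − 75 − ½·4.23·4.5 − 60 − 55 = 0 → L_y = 107.4 kN.
ΣF_x = 0: no horizontal applied forces, so L_x = 0.

L_x = 0, L_y = 107.4 kN, R_y = 92.12 kN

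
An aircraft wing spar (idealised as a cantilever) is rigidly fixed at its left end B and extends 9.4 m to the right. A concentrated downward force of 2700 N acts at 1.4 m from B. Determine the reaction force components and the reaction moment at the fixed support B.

ΣF_x = 0: B_x = 0.
ΣF_y = 0: B_y − 2700 = 0 → B_y = 2700 N.
ΣM about B: M_B − 2700·1.4 = 0 → M_B = 3780 N·m.

B_x = 0, B_y = 2700 N, M_B = 3780 N·m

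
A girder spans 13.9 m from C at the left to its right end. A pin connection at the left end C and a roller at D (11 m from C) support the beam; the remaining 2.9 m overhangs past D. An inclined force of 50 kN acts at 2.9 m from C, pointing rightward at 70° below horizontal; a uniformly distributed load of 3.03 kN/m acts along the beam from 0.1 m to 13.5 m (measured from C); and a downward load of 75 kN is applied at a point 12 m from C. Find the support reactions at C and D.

Resultant of the distributed load: 3.03 × 13.4 = 40.602 kN at 6.8 m from C.
ΣM about C: D_y·11 − 50·sin70°·2.9 − (3.03·13.4)·6.8 − 75·12 = 0 → D_y = 1312.35/11 = 119.305 ≈ 119.3 kN.
ΣF_y = 0: C_y + 119.305 − 50·sin70° − 3.03·13.4 − 75 = 0 → C_y = 43.28 kN.
ΣF_x = 0: C_x + 50·cos70° = 0 → C_x = -17.10 kN.

C_x = -17.10 kN, C_y = 43.28 kN, D_y = 119.3 kN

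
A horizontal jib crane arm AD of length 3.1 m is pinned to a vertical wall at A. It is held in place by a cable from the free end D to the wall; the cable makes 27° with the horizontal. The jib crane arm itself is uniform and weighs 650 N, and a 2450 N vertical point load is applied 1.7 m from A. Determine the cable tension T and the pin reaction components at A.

ΣM about A: T·sin27°·3.1 − 650·1.55 − 2450·1.7 = 0 → T = 5172.5/(3.1·0.45399) = 3675.3 ≈ 3675 N.
ΣF_x = 0: A_x − T·cos27° = 0 → A_x = 3675.3 × 0.891007 = 3275 N.
ΣF_y = 0: A_y + T·sin27° − 650 − 2450 = 0 → A_y = 3100 − 3675.3 × 0.45399 = 1431 N.

T = 3675 N, A_x = 3275 N, A_y = 1431 N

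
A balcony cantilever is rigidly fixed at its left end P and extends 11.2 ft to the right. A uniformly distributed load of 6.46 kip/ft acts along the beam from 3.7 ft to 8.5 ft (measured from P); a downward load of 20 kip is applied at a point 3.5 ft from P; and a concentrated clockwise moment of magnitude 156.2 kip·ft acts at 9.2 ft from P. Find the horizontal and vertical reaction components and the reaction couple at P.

P_x = 0, P_y = 51.01 kip, M_P = 415.3 kip·ft

Resultant of the distributed load: 6.46 × 4.8 = 31.008 kip at 6.1 ft from P.
ΣF_x = 0: P_x = 0.
ΣF_y = 0: P_y − 6.46·4.8 − 20 = 0 → P_y = 51.01 kip.
ΣM about P: M_P − (6.46·4.8)·6.1 − 20·3.5 − 156.2 = 0 → M_P = 415.3 kip·ft.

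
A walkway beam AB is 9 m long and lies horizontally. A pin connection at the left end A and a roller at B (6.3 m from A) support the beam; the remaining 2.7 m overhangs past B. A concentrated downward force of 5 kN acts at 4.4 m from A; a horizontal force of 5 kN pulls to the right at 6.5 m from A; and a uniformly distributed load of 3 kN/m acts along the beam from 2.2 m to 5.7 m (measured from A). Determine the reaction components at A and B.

A_x = -5.000 kN, A_y = 5.425 kN, B_y = 10.08 kN

Resultant of the distributed load: 3 × 3.5 = 10.5 kN at 3.95 m from A.
Moments about A: B_y·6.3 − 5·4.4 − (3·3.5)·3.95 = 0 → B_y = 63.475/6.3 = 10.0754 ≈ 10.08 kN.
ΣF_y = 0: A_y + 10.0754 − 5 − 3·3.5 = 0 → A_y = 5.425 kN.
ΣF_x = 0: A_x + 5 = 0 → A_x = -5.000 kN.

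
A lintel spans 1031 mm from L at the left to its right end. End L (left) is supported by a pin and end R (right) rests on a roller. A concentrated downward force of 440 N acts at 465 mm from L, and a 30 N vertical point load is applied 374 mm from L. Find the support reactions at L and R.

ΣM about L: R_y·1031 − 440·465 − 30·374 = 0 → R_y = 215820/1031 = 209.331 ≈ 209.3 N.
ΣF_y = 0: L_y + 209.331 − 440 − 30 = 0 → L_y = 260.7 N.
ΣF_x = 0: no horizontal applied forces, so L_x = 0.

L_x = 0, L_y = 260.7 N, R_y = 209.3 N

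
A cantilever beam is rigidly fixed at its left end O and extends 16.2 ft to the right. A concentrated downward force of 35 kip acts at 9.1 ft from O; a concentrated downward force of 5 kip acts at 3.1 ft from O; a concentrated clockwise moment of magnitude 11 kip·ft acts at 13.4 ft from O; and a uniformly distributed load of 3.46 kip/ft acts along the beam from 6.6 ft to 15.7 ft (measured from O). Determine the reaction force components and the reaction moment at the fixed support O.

O_x = 0, O_y = 71.49 kip, M_O = 696.1 kip·ft

Resultant of the distributed load: 3.46 × 9.1 = 31.486 kip at 11.15 ft from O.
ΣF_x = 0: O_x = 0.
ΣF_y = 0: O_y − 35 − 5 − 3.46·9.1 = 0 → O_y = 71.49 kip.
ΣM about O: M_O − 35·9.1 − 5·3.1 − 11 − (3.46·9.1)·11.15 = 0 → M_O = 696.1 kip·ft.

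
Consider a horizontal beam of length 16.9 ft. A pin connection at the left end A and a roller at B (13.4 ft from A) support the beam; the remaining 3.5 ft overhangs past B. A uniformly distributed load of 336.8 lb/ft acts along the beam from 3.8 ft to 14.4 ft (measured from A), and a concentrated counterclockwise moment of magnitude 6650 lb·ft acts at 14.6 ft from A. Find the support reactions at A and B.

A_x = 0, A_y = 1642 lb, B_y = 1928 lb

Resultant of the distributed load: 336.8 × 10.6 = 3570.08 lb at 9.1 ft from A.
ΣM about A: B_y·13.4 − (336.8·10.6)·9.1 + 6650 = 0 → B_y = 25837.728/13.4 = 1928.19 ≈ 1928 lb.
ΣF_y = 0: A_y + 1928.19 − 336.8·10.6 = 0 → A_y = 1642 lb.
ΣF_x = 0: no horizontal applied forces, so A_x = 0.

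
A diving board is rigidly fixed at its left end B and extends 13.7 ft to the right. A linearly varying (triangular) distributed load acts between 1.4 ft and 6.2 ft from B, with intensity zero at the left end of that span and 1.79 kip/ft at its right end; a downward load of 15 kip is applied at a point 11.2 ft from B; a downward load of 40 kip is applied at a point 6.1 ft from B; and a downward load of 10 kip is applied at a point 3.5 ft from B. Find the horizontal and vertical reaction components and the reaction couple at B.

B_x = 0, B_y = 69.30 kip, M_B = 466.8 kip·ft

Resultant of the triangular load: ½ × 1.79 × 4.8 = 4.296 kip, acting at 4.6 ft from B (one-third of the span from the peak).
ΣF_x = 0: B_x = 0.
ΣF_y = 0: B_y − ½·1.79·4.8 − 15 − 40 − 10 = 0 → B_y = 69.30 kip.
ΣM about B: M_B − (½·1.79·4.8)·4.6 − 15·11.2 − 40·6.1 − 10·3.5 = 0 → M_B = 466.8 kip·ft.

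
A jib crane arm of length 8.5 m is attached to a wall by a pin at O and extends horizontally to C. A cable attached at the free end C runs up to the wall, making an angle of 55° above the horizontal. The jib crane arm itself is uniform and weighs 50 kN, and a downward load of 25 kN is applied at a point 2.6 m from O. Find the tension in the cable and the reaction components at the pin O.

T = 39.85 kN, O_x = 22.86 kN, O_y = 42.35 kN

ΣM about O: T·sin55°·8.5 − 50·4.25 − 25·2.6 = 0 → T = 277.5/(8.5·0.819152) = 39.8547 ≈ 39.85 kN.
ΣF_x = 0: O_x − T·cos55° = 0 → O_x = 39.8547 × 0.573576 = 22.86 kN.
ΣF_y = 0: O_y + T·sin55° − 50 − 25 = 0 → O_y = 75 − 39.8547 × 0.819152 = 42.35 kN.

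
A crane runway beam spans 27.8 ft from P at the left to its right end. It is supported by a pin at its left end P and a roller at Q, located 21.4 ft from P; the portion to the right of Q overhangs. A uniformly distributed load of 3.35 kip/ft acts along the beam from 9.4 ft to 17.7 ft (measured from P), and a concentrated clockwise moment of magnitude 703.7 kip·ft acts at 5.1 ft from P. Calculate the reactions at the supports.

P_x = 0, P_y = -22.68 kip, Q_y = 50.49 kip

Resultant of the distributed load: 3.35 × 8.3 = 27.805 kip at 13.55 ft from P.
Moments about P: Q_y·21.4 − (3.35·8.3)·13.55 − 703.7 = 0 → Q_y = 1080.45775/21.4 = 50.4887 ≈ 50.49 kip.
ΣF_y = 0: P_y + 50.4887 − 3.35·8.3 = 0 → P_y = -22.68 kip.
ΣF_x = 0: no horizontal applied forces, so P_x = 0.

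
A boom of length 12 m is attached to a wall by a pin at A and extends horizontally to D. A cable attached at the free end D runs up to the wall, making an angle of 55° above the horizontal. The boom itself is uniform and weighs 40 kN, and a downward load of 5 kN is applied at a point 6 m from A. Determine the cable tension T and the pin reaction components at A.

T = 27.47 kN, A_x = 15.75 kN, A_y = 22.50 kN

ΣM about A: T·sin55°·12 − 40·6 − 5·6 = 0 → T = 270/(12·0.819152) = 27.4674 ≈ 27.47 kN.
ΣF_x = 0: A_x − T·cos55° = 0 → A_x = 27.4674 × 0.573576 = 15.75 kN.
ΣF_y = 0: A_y + T·sin55° − 40 − 5 = 0 → A_y = 45 − 27.4674 × 0.819152 = 22.50 kN.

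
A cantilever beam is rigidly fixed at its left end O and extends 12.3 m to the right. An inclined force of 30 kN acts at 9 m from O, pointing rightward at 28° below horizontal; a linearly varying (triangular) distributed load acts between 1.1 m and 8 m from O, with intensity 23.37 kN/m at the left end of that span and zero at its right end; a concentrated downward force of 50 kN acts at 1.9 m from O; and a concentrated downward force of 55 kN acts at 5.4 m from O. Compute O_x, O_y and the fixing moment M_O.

O_x = -26.49 kN, O_y = 199.7 kN, M_O = 792.9 kN·m

Resultant of the triangular load: ½ × 23.37 × 6.9 = 80.6265 kN, acting at 3.4 m from O (one-third of the span from the peak).
ΣF_x = 0: O_x + 30·cos28° = 0 → O_x = -26.49 kN.
ΣF_y = 0: O_y − 30·sin28° − ½·23.37·6.9 − 50 − 55 = 0 → O_y = 199.7 kN.
ΣM about O: M_O − 30·sin28°·9 − (½·23.37·6.9)·3.4 − 50·1.9 − 55·5.4 = 0 → M_O = 792.9 kN·m.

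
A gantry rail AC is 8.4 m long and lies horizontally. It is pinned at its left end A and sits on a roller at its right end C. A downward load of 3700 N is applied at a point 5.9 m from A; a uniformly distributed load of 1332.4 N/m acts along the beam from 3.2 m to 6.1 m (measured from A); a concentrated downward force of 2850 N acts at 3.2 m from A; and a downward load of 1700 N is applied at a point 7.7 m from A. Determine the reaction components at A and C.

A_x = 0, A_y = 4732 N, C_y = 7382 N

Resultant of the distributed load: 1332.4 × 2.9 = 3863.96 N at 4.65 m from A.
ΣM about A: C_y·8.4 − 3700·5.9 − (1332.4·2.9)·4.65 − 2850·3.2 − 1700·7.7 = 0 → C_y = 62007.414/8.4 = 7381.83 ≈ 7382 N.
ΣF_y = 0: A_y + 7381.83 − 3700 − 1332.4·2.9 − 2850 − 1700 = 0 → A_y = 4732 N.
ΣF_x = 0: no horizontal applied forces, so A_x = 0.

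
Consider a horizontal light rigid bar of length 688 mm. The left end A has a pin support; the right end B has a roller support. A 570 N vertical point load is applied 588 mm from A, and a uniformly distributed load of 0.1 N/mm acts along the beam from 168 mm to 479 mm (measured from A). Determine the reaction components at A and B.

A_x = 0, A_y = 99.33 N, B_y = 501.8 N

Resultant of the distributed load: 0.1 × 311 = 31.1 N at 323.5 mm from A.
Taking moments about A: B_y·688 − 570·588 − (0.1·311)·323.5 = 0 → B_y = 345220.85/688 = 501.774 ≈ 501.8 N.
ΣF_y = 0: A_y + 501.774 − 570 − 0.1·311 = 0 → A_y = 99.33 N.
ΣF_x = 0: no horizontal applied forces, so A_x = 0.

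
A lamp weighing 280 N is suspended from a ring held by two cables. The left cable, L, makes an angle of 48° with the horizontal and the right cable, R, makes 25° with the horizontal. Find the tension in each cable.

T_L = 265.4 N, T_R = 195.9 N

ΣF_x = 0: −T_L·cos48° + T_R·cos25° = 0 → T_R = 0.738304·T_L.
ΣF_y = 0: T_L·sin48° + T_R·sin25° = 280.
Substitute: T_L·(0.743145 + 0.738304·0.422618) = 280 → T_L = 265.361 ≈ 265.4 N.
Then T_R = 0.738304 × 265.361 = 195.9 N.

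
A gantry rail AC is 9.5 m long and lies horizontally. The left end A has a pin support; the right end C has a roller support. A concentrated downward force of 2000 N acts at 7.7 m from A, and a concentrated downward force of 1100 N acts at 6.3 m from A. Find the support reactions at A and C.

A_x = 0, A_y = 749.5 N, C_y = 2351 N

ΣM about A: C_y·9.5 − 2000·7.7 − 1100·6.3 = 0 → C_y = 22330/9.5 = 2350.53 ≈ 2351 N.
ΣF_y = 0: A_y + 2350.53 − 2000 − 1100 = 0 → A_y = 749.5 N.
ΣF_x = 0: no horizontal applied forces, so A_x = 0.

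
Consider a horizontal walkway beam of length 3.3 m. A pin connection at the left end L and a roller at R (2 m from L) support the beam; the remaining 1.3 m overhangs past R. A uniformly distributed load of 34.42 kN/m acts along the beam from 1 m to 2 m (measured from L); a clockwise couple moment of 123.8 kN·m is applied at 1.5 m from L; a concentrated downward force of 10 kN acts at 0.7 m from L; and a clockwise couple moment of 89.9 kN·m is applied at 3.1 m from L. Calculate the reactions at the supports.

L_x = 0, L_y = -91.74 kN, R_y = 136.2 kN

Resultant of the distributed load: 34.42 × 1 = 34.42 kN at 1.5 m from L.
Taking moments about L: R_y·2 − (34.42·1)·1.5 − 123.8 − 10·0.7 − 89.9 = 0 → R_y = 272.33/2 = 136.165 ≈ 136.2 kN.
ΣF_y = 0: L_y + 136.165 − 34.42·1 − 10 = 0 → L_y = -91.74 kN.
ΣF_x = 0: no horizontal applied forces, so L_x = 0.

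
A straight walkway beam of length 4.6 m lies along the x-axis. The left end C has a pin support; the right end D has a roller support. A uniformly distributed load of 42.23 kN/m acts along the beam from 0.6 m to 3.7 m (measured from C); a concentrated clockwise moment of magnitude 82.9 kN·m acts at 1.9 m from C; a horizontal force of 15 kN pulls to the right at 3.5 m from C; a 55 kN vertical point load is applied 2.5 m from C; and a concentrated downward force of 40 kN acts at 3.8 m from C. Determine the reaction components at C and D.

C_x = -15.00 kN, C_y = 83.77 kN, D_y = 142.1 kN

Resultant of the distributed load: 42.23 × 3.1 = 130.913 kN at 2.15 m from C.
ΣM about C: D_y·4.6 − (42.23·3.1)·2.15 − 82.9 − 55·2.5 − 40·3.8 = 0 → D_y = 653.86295/4.6 = 142.144 ≈ 142.1 kN.
ΣF_y = 0: C_y + 142.144 − 42.23·3.1 − 55 − 40 = 0 → C_y = 83.77 kN.
ΣF_x = 0: C_x + 15 = 0 → C_x = -15.00 kN.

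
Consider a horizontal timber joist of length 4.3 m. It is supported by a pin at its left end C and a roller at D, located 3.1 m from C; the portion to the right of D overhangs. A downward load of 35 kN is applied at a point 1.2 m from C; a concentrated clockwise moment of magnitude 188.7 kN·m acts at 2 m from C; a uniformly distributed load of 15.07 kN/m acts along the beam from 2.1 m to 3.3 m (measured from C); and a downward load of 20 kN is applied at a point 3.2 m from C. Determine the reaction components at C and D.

Resultant of the distributed load: 15.07 × 1.2 = 18.084 kN at 2.7 m from C.
Moments about C: D_y·3.1 − 35·1.2 − 188.7 − (15.07·1.2)·2.7 − 20·3.2 = 0 → D_y = 343.5268/3.1 = 110.815 ≈ 110.8 kN.
ΣF_y = 0: C_y + 110.815 − 35 − 15.07·1.2 − 20 = 0 → C_y = -37.73 kN.
ΣF_x = 0: no horizontal applied forces, so C_x = 0.

C_x = 0, C_y = -37.73 kN, D_y = 110.8 kN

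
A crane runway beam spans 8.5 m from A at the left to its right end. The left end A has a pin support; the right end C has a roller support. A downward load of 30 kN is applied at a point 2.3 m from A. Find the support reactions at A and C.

Moments about A: C_y·8.5 − 30·2.3 = 0 → C_y = 69/8.5 = 8.11765 ≈ 8.118 kN.
ΣF_y = 0: A_y + 8.11765 − 30 = 0 → A_y = 21.88 kN.
ΣF_x = 0: no horizontal applied forces, so A_x = 0.

A_x = 0, A_y = 21.88 kN, C_y = 8.118 kN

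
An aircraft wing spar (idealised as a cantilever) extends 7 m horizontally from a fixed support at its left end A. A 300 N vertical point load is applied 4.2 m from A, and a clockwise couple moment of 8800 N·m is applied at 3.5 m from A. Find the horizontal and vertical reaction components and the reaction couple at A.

ΣF_x = 0: A_x = 0.
ΣF_y = 0: A_y − 300 = 0 → A_y = 300.0 N.
ΣM about A: M_A − 300·4.2 − 8800 = 0 → M_A = 10060 N·m.

A_x = 0, A_y = 300.0 N, M_A = 10060 N·m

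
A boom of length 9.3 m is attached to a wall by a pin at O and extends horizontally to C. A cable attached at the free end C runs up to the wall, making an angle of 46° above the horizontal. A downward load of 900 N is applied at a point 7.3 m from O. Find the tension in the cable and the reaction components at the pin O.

T = 982.1 N, O_x = 682.2 N, O_y = 193.5 N

ΣM about O: T·sin46°·9.3 − 900·7.3 = 0 → T = 6570/(9.3·0.71934) = 982.083 ≈ 982.1 N.
ΣF_x = 0: O_x − T·cos46° = 0 → O_x = 982.083 × 0.694658 = 682.2 N.
ΣF_y = 0: O_y + T·sin46° − 900 = 0 → O_y = 900 − 982.083 × 0.71934 = 193.5 N.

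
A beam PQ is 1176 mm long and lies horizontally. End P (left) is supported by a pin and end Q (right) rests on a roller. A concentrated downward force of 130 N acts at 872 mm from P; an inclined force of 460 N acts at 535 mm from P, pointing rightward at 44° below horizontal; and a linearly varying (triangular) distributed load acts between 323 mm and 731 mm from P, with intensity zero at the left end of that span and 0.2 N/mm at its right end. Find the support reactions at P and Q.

P_x = -330.9 N, P_y = 227.9 N, Q_y = 262.4 N

Resultant of the triangular load: ½ × 0.2 × 408 = 40.8 N, acting at 595 mm from P (one-third of the span from the peak).
Moments about P: Q_y·1176 − 130·872 − 460·sin44°·535 − (½·0.2·408)·595 = 0 → Q_y = 308591/1176 = 262.407 ≈ 262.4 N.
ΣF_y = 0: P_y + 262.407 − 130 − 460·sin44° − ½·0.2·408 = 0 → P_y = 227.9 N.
ΣF_x = 0: P_x + 460·cos44° = 0 → P_x = -330.9 N.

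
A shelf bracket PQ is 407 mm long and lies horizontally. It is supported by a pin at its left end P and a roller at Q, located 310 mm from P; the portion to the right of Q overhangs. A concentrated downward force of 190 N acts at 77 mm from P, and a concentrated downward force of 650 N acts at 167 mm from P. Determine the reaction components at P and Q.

ΣM about P: Q_y·310 − 190·77 − 650·167 = 0 → Q_y = 123180/310 = 397.355 ≈ 397.4 N.
ΣF_y = 0: P_y + 397.355 − 190 − 650 = 0 → P_y = 442.6 N.
ΣF_x = 0: no horizontal applied forces, so P_x = 0.

P_x = 0, P_y = 442.6 N, Q_y = 397.4 N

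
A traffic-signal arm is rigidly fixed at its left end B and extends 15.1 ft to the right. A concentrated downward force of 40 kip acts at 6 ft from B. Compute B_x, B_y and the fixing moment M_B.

B_x = 0, B_y = 40.00 kip, M_B = 240.0 kip·ft

ΣF_x = 0: B_x = 0.
ΣF_y = 0: B_y − 40 = 0 → B_y = 40.00 kip.
ΣM about B: M_B − 40·6 = 0 → M_B = 240.0 kip·ft.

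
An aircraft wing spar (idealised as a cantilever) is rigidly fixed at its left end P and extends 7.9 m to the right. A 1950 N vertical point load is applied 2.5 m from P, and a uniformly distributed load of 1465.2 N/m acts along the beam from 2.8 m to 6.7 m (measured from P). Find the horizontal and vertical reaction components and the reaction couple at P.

P_x = 0, P_y = 7664 N, M_P = 32020 N·m

Resultant of the distributed load: 1465.2 × 3.9 = 5714.28 N at 4.75 m from P.
ΣF_x = 0: P_x = 0.
ΣF_y = 0: P_y − 1950 − 1465.2·3.9 = 0 → P_y = 7664 N.
ΣM about P: M_P − 1950·2.5 − (1465.2·3.9)·4.75 = 0 → M_P = 32020 N·m.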